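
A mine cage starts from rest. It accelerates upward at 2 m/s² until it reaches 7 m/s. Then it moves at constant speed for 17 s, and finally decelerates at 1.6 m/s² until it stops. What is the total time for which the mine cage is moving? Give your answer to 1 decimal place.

24.9 s

Phase 1 (accelerating): v₀ = 0 m/s, a = 2 m/s².
v = v₀ + at → t = (7 − 0) / 2 = 3.50 s
v² = v₀² + 2aΔx → Δx = (7² − 0²)/(2·2) = 12.2 m

Phase 2 (constant speed): v₀ = 7.00 m/s, a = 0 m/s².
v = v₀ + at = 7.00 + (0)(17) = 7.00 m/s
Δx = v₀t + ½at² = 7.00·17 + 0.5·0·17² = 119 m

Phase 3 (decelerating): v₀ = 7.00 m/s, a = -1.6 m/s².
v = v₀ + at → t = (0 − 7.00) / -1.6 = 4.38 s
v² = v₀² + 2aΔx → Δx = (0² − 7.00²)/(2·-1.6) = 15.3 m
Total time = 3.50 + 17.0 + 4.38 = 24.9 s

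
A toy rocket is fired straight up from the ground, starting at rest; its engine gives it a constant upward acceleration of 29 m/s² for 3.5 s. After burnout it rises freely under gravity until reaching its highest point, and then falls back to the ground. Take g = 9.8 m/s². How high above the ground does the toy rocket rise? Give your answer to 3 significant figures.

Phase 1 (powered ascent): v₀ = 0 m/s, a = 29 m/s².
v = v₀ + at = 0 + (29)(3.5) = 102 m/s
Δx = v₀t + ½at² = 0·3.5 + 0.5·29·3.5² = 178 m

Phase 2 (coasting upward): v₀ = 102 m/s, a = -9.8 m/s².
v = v₀ + at → t = (0 − 102) / -9.8 = 10.4 s
v² = v₀² + 2aΔx → Δx = (0² − 102²)/(2·-9.8) = 526 m
Maximum height = 178 + 526 = 703 m

703 m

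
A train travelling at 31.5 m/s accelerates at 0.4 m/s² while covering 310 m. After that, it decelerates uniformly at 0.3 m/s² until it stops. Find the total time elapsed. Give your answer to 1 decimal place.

126.7 s

Phase 1 (accelerating): v₀ = 31.5 m/s, a = 0.4 m/s².
v² = v₀² + 2aΔx = 31.5² + 2·0.4·310 = 1240 → v = 35.2 m/s
t = (v − v₀)/a = (35.2 − 31.5)/0.4 = 9.29 s

Phase 2 (decelerating): v₀ = 35.2 m/s, a = -0.3 m/s².
v = v₀ + at → t = (0 − 35.2) / -0.3 = 117 s
v² = v₀² + 2aΔx → Δx = (0² − 35.2²)/(2·-0.3) = 2070 m
Total time = 9.29 + 117 = 127 s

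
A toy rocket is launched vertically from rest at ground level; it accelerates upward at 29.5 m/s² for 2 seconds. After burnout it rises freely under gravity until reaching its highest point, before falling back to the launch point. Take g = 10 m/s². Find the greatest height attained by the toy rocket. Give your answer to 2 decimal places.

Phase 1 (powered ascent): v₀ = 0 m/s, a = 29.5 m/s².
v = v₀ + at = 0 + (29.5)(2) = 59.0 m/s
Δx = v₀t + ½at² = 0·2 + 0.5·29.5·2² = 59.0 m

Phase 2 (coasting upward): v₀ = 59.0 m/s, a = -10 m/s².
v = v₀ + at → t = (0 − 59.0) / -10 = 5.90 s
v² = v₀² + 2aΔx → Δx = (0² − 59.0²)/(2·-10) = 174 m
Maximum height = 59.0 + 174 = 233 m

233.05 m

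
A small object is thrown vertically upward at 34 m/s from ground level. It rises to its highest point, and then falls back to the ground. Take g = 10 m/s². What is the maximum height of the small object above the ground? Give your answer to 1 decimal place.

Phase 1 (rising): v₀ = 34.0 m/s, a = -10 m/s².
v = v₀ + at → t = (0 − 34.0) / -10 = 3.40 s
v² = v₀² + 2aΔx → Δx = (0² − 34.0²)/(2·-10) = 57.8 m
Maximum height = 57.8 m

57.8 m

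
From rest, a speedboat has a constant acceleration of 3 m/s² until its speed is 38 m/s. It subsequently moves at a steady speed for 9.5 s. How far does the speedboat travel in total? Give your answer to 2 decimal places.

601.67 m

Phase 1 (accelerating): v₀ = 0 m/s, a = 3 m/s².
v = v₀ + at → t = (38 − 0) / 3 = 12.7 s
v² = v₀² + 2aΔx → Δx = (38² − 0²)/(2·3) = 241 m

Phase 2 (constant speed): v₀ = 38.0 m/s, a = 0 m/s².
v = v₀ + at = 38.0 + (0)(9.5) = 38.0 m/s
Δx = v₀t + ½at² = 38.0·9.5 + 0.5·0·9.5² = 361 m
Total distance = 241 + 361 = 602 m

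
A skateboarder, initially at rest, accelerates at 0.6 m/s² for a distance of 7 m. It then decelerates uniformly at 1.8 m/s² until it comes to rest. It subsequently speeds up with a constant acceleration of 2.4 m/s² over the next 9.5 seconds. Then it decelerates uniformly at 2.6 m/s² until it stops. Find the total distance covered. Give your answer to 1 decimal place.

217.6 m

Phase 1 (accelerating): v₀ = 0 m/s, a = 0.6 m/s².
v² = v₀² + 2aΔx = 0² + 2·0.6·7 = 8.40 → v = 2.90 m/s
t = (v − v₀)/a = (2.90 − 0)/0.6 = 4.83 s

Phase 2 (decelerating): v₀ = 2.90 m/s, a = -1.8 m/s².
v = v₀ + at → t = (0 − 2.90) / -1.8 = 1.61 s
v² = v₀² + 2aΔx → Δx = (0² − 2.90²)/(2·-1.8) = 2.33 m

Phase 3 (accelerating): v₀ = 0 m/s, a = 2.4 m/s².
v = v₀ + at = 0 + (2.4)(9.5) = 22.8 m/s
Δx = v₀t + ½at² = 0·9.5 + 0.5·2.4·9.5² = 108 m

Phase 4 (decelerating): v₀ = 22.8 m/s, a = -2.6 m/s².
v = v₀ + at → t = (0 − 22.8) / -2.6 = 8.77 s
v² = v₀² + 2aΔx → Δx = (0² − 22.8²)/(2·-2.6) = 100 m
Total distance = 7.00 + 2.33 + 108 + 100 = 218 m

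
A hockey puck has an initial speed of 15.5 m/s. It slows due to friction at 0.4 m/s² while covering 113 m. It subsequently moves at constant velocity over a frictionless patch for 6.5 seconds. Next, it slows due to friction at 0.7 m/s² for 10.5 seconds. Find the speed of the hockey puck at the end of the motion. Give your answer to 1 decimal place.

4.9 m/s

Phase 1 (decelerating): v₀ = 15.5 m/s, a = -0.4 m/s².
v² = v₀² + 2aΔx = 15.5² + 2·-0.4·113 = 150 → v = 12.2 m/s
t = (v − v₀)/a = (12.2 − 15.5)/-0.4 = 8.15 s

Phase 2 (constant speed): v₀ = 12.2 m/s, a = 0 m/s².
v = v₀ + at = 12.2 + (0)(6.5) = 12.2 m/s
Δx = v₀t + ½at² = 12.2·6.5 + 0.5·0·6.5² = 79.6 m

Phase 3 (decelerating): v₀ = 12.2 m/s, a = -0.7 m/s².
v = v₀ + at = 12.2 + (-0.7)(10.5) = 4.89 m/s
Δx = v₀t + ½at² = 12.2·10.5 + 0.5·-0.7·10.5² = 89.9 m
Final speed = 4.89 m/s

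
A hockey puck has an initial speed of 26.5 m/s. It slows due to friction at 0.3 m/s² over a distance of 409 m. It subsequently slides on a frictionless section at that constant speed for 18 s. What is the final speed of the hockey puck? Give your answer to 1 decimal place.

Phase 1 (decelerating): v₀ = 26.5 m/s, a = -0.3 m/s².
v² = v₀² + 2aΔx = 26.5² + 2·-0.3·409 = 457 → v = 21.4 m/s
t = (v − v₀)/a = (21.4 − 26.5)/-0.3 = 17.1 s

Phase 2 (constant speed): v₀ = 21.4 m/s, a = 0 m/s².
v = v₀ + at = 21.4 + (0)(18) = 21.4 m/s
Δx = v₀t + ½at² = 21.4·18 + 0.5·0·18² = 385 m
Final speed = 21.4 m/s

21.4 m/s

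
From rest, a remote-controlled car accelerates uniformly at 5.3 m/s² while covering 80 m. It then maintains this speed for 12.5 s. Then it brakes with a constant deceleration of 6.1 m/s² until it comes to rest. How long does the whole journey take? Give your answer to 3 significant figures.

Phase 1 (accelerating): v₀ = 0 m/s, a = 5.3 m/s².
v² = v₀² + 2aΔx = 0² + 2·5.3·80 = 848 → v = 29.1 m/s
t = (v − v₀)/a = (29.1 − 0)/5.3 = 5.49 s

Phase 2 (constant speed): v₀ = 29.1 m/s, a = 0 m/s².
v = v₀ + at = 29.1 + (0)(12.5) = 29.1 m/s
Δx = v₀t + ½at² = 29.1·12.5 + 0.5·0·12.5² = 364 m

Phase 3 (decelerating): v₀ = 29.1 m/s, a = -6.1 m/s².
v = v₀ + at → t = (0 − 29.1) / -6.1 = 4.77 s
v² = v₀² + 2aΔx → Δx = (0² − 29.1²)/(2·-6.1) = 69.5 m
Total time = 5.49 + 12.5 + 4.77 = 22.8 s

22.8 s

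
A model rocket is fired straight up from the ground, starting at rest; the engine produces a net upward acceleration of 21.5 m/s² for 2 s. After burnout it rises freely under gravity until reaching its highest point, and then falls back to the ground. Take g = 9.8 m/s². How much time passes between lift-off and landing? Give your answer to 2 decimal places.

11.68 s

Phase 1 (powered ascent): v₀ = 0 m/s, a = 21.5 m/s².
v = v₀ + at = 0 + (21.5)(2) = 43.0 m/s
Δx = v₀t + ½at² = 0·2 + 0.5·21.5·2² = 43.0 m

Phase 2 (coasting upward): v₀ = 43.0 m/s, a = -9.8 m/s².
v = v₀ + at → t = (0 − 43.0) / -9.8 = 4.39 s
v² = v₀² + 2aΔx → Δx = (0² − 43.0²)/(2·-9.8) = 94.3 m

Phase 3 (free fall): v₀ = 0 m/s, a = -9.8 m/s².
Falls 137 m from rest: t = √(2·137/9.8) = 5.29 s; v = g·t = 51.9 m/s.
Total time = 2.00 + 4.39 + 5.29 = 11.7 s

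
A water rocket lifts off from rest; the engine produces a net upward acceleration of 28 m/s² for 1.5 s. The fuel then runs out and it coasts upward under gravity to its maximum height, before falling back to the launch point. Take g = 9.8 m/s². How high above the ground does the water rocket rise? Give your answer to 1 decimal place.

Phase 1 (powered ascent): v₀ = 0 m/s, a = 28 m/s².
v = v₀ + at = 0 + (28)(1.5) = 42.0 m/s
Δx = v₀t + ½at² = 0·1.5 + 0.5·28·1.5² = 31.5 m

Phase 2 (coasting upward): v₀ = 42.0 m/s, a = -9.8 m/s².
v = v₀ + at → t = (0 − 42.0) / -9.8 = 4.29 s
v² = v₀² + 2aΔx → Δx = (0² − 42.0²)/(2·-9.8) = 90.0 m
Maximum height = 31.5 + 90.0 = 122 m

121.5 m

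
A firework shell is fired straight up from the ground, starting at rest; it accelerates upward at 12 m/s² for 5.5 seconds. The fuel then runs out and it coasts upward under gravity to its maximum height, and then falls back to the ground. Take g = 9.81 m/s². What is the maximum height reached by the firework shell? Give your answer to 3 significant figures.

Phase 1 (powered ascent): v₀ = 0 m/s, a = 12 m/s².
v = v₀ + at = 0 + (12)(5.5) = 66.0 m/s
Δx = v₀t + ½at² = 0·5.5 + 0.5·12·5.5² = 182 m

Phase 2 (coasting upward): v₀ = 66.0 m/s, a = -9.81 m/s².
v = v₀ + at → t = (0 − 66.0) / -9.81 = 6.73 s
v² = v₀² + 2aΔx → Δx = (0² − 66.0²)/(2·-9.81) = 222 m
Maximum height = 182 + 222 = 404 m

404 m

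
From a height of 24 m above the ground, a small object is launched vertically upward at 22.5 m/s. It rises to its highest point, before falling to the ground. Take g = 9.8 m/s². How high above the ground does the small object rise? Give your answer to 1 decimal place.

Phase 1 (rising): v₀ = 22.5 m/s, a = -9.8 m/s².
v = v₀ + at → t = (0 − 22.5) / -9.8 = 2.30 s
v² = v₀² + 2aΔx → Δx = (0² − 22.5²)/(2·-9.8) = 25.8 m
Maximum height = 24 + 25.8 = 49.8 m

49.8 m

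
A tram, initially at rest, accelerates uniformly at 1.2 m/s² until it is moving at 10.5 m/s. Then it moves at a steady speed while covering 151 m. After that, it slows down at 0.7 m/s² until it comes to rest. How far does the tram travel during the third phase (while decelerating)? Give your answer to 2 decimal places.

78.75 m

Phase 1 (accelerating): v₀ = 0 m/s, a = 1.2 m/s².
v = v₀ + at → t = (10.5 − 0) / 1.2 = 8.75 s
v² = v₀² + 2aΔx → Δx = (10.5² − 0²)/(2·1.2) = 45.9 m

Phase 2 (constant speed): v₀ = 10.5 m/s, a = 0 m/s².
Constant speed: t = d/v = 151/10.5 = 14.4 s

Phase 3 (decelerating): v₀ = 10.5 m/s, a = -0.7 m/s².
v = v₀ + at → t = (0 − 10.5) / -0.7 = 15.0 s
v² = v₀² + 2aΔx → Δx = (0² − 10.5²)/(2·-0.7) = 78.8 m
Distance in phase 3 = 78.8 m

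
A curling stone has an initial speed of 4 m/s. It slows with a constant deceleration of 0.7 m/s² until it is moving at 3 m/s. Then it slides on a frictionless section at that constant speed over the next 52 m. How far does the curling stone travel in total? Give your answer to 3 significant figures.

57.0 m

Phase 1 (decelerating): v₀ = 4.00 m/s, a = -0.7 m/s².
v = v₀ + at → t = (3 − 4.00) / -0.7 = 1.43 s
v² = v₀² + 2aΔx → Δx = (3² − 4.00²)/(2·-0.7) = 5.00 m

Phase 2 (constant speed): v₀ = 3.00 m/s, a = 0 m/s².
Constant speed: t = d/v = 52/3.00 = 17.3 s
Total distance = 5.00 + 52.0 = 57.0 m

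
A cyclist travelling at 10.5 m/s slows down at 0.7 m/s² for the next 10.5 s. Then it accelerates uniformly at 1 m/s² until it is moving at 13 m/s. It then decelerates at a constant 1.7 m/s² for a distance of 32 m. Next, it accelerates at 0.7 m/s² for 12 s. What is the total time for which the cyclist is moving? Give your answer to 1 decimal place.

35.4 s

Phase 1 (decelerating): v₀ = 10.5 m/s, a = -0.7 m/s².
v = v₀ + at = 10.5 + (-0.7)(10.5) = 3.15 m/s
Δx = v₀t + ½at² = 10.5·10.5 + 0.5·-0.7·10.5² = 71.7 m

Phase 2 (accelerating): v₀ = 3.15 m/s, a = 1 m/s².
v = v₀ + at → t = (13 − 3.15) / 1 = 9.85 s
v² = v₀² + 2aΔx → Δx = (13² − 3.15²)/(2·1) = 79.5 m

Phase 3 (decelerating): v₀ = 13.0 m/s, a = -1.7 m/s².
v² = v₀² + 2aΔx = 13.0² + 2·-1.7·32 = 60.2 → v = 7.76 m/s
t = (v − v₀)/a = (7.76 − 13.0)/-1.7 = 3.08 s

Phase 4 (accelerating): v₀ = 7.76 m/s, a = 0.7 m/s².
v = v₀ + at = 7.76 + (0.7)(12) = 16.2 m/s
Δx = v₀t + ½at² = 7.76·12 + 0.5·0.7·12² = 144 m
Total time = 10.5 + 9.85 + 3.08 + 12.0 = 35.4 s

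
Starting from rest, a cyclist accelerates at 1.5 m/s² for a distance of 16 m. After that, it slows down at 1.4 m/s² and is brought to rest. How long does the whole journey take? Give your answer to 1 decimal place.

Phase 1 (accelerating): v₀ = 0 m/s, a = 1.5 m/s².
v² = v₀² + 2aΔx = 0² + 2·1.5·16 = 48.0 → v = 6.93 m/s
t = (v − v₀)/a = (6.93 − 0)/1.5 = 4.62 s

Phase 2 (decelerating): v₀ = 6.93 m/s, a = -1.4 m/s².
v = v₀ + at → t = (0 − 6.93) / -1.4 = 4.95 s
v² = v₀² + 2aΔx → Δx = (0² − 6.93²)/(2·-1.4) = 17.1 m
Total time = 4.62 + 4.95 = 9.57 s

9.6 s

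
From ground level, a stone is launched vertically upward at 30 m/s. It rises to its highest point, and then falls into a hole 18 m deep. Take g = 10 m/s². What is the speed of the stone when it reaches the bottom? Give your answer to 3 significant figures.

35.5 m/s

Phase 1 (rising): v₀ = 30.0 m/s, a = -10 m/s².
v = v₀ + at → t = (0 − 30.0) / -10 = 3.00 s
v² = v₀² + 2aΔx → Δx = (0² − 30.0²)/(2·-10) = 45.0 m

Phase 2 (falling): v₀ = 0 m/s, a = -10 m/s².
Falls 63.0 m from rest: t = √(2·63.0/10) = 3.55 s; v = g·t = 35.5 m/s.
Final speed = 35.5 m/s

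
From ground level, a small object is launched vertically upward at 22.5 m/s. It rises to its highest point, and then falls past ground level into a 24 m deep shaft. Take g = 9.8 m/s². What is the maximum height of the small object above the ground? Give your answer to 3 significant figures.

Phase 1 (rising): v₀ = 22.5 m/s, a = -9.8 m/s².
v = v₀ + at → t = (0 − 22.5) / -9.8 = 2.30 s
v² = v₀² + 2aΔx → Δx = (0² − 22.5²)/(2·-9.8) = 25.8 m
Maximum height = 25.8 m

25.8 m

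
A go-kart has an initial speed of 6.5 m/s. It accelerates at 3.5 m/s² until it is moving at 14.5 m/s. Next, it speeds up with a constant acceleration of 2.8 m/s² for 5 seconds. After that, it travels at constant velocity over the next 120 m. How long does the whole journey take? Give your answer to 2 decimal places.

11.50 s

Phase 1 (accelerating): v₀ = 6.50 m/s, a = 3.5 m/s².
v = v₀ + at → t = (14.5 − 6.50) / 3.5 = 2.29 s
v² = v₀² + 2aΔx → Δx = (14.5² − 6.50²)/(2·3.5) = 24.0 m

Phase 2 (accelerating): v₀ = 14.5 m/s, a = 2.8 m/s².
v = v₀ + at = 14.5 + (2.8)(5) = 28.5 m/s
Δx = v₀t + ½at² = 14.5·5 + 0.5·2.8·5² = 108 m

Phase 3 (constant speed): v₀ = 28.5 m/s, a = 0 m/s².
Constant speed: t = d/v = 120/28.5 = 4.21 s
Total time = 2.29 + 5.00 + 4.21 = 11.5 s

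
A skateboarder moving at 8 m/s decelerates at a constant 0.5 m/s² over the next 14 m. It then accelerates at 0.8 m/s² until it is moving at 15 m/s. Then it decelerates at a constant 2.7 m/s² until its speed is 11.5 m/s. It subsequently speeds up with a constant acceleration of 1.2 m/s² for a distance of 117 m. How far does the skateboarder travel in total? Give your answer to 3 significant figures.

Phase 1 (decelerating): v₀ = 8.00 m/s, a = -0.5 m/s².
v² = v₀² + 2aΔx = 8.00² + 2·-0.5·14 = 50.0 → v = 7.07 m/s
t = (v − v₀)/a = (7.07 − 8.00)/-0.5 = 1.86 s

Phase 2 (accelerating): v₀ = 7.07 m/s, a = 0.8 m/s².
v = v₀ + at → t = (15 − 7.07) / 0.8 = 9.91 s
v² = v₀² + 2aΔx → Δx = (15² − 7.07²)/(2·0.8) = 109 m

Phase 3 (decelerating): v₀ = 15.0 m/s, a = -2.7 m/s².
v = v₀ + at → t = (11.5 − 15.0) / -2.7 = 1.30 s
v² = v₀² + 2aΔx → Δx = (11.5² − 15.0²)/(2·-2.7) = 17.2 m

Phase 4 (accelerating): v₀ = 11.5 m/s, a = 1.2 m/s².
v² = v₀² + 2aΔx = 11.5² + 2·1.2·117 = 413 → v = 20.3 m/s
t = (v − v₀)/a = (20.3 − 11.5)/1.2 = 7.35 s
Total distance = 14.0 + 109 + 17.2 + 117 = 258 m

258 m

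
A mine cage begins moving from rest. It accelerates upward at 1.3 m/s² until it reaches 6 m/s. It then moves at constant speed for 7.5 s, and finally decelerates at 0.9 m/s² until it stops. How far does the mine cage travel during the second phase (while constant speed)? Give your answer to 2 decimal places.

45.00 m

Phase 1 (accelerating): v₀ = 0 m/s, a = 1.3 m/s².
v = v₀ + at → t = (6 − 0) / 1.3 = 4.62 s
v² = v₀² + 2aΔx → Δx = (6² − 0²)/(2·1.3) = 13.8 m

Phase 2 (constant speed): v₀ = 6.00 m/s, a = 0 m/s².
v = v₀ + at = 6.00 + (0)(7.5) = 6.00 m/s
Δx = v₀t + ½at² = 6.00·7.5 + 0.5·0·7.5² = 45.0 m
Distance in phase 2 = 45.0 m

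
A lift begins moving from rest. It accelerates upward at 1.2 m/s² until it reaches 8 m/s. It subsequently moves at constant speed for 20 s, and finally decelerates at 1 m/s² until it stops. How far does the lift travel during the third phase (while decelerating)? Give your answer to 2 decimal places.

Phase 1 (accelerating): v₀ = 0 m/s, a = 1.2 m/s².
v = v₀ + at → t = (8 − 0) / 1.2 = 6.67 s
v² = v₀² + 2aΔx → Δx = (8² − 0²)/(2·1.2) = 26.7 m

Phase 2 (constant speed): v₀ = 8.00 m/s, a = 0 m/s².
v = v₀ + at = 8.00 + (0)(20) = 8.00 m/s
Δx = v₀t + ½at² = 8.00·20 + 0.5·0·20² = 160 m

Phase 3 (decelerating): v₀ = 8.00 m/s, a = -1 m/s².
v = v₀ + at → t = (0 − 8.00) / -1 = 8.00 s
v² = v₀² + 2aΔx → Δx = (0² − 8.00²)/(2·-1) = 32.0 m
Distance in phase 3 = 32.0 m

32.00 m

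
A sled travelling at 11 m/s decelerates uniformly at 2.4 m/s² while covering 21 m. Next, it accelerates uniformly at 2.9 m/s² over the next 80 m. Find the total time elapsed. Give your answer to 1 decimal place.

8.7 s

Phase 1 (decelerating): v₀ = 11.0 m/s, a = -2.4 m/s².
v² = v₀² + 2aΔx = 11.0² + 2·-2.4·21 = 20.2 → v = 4.49 m/s
t = (v − v₀)/a = (4.49 − 11.0)/-2.4 = 2.71 s

Phase 2 (accelerating): v₀ = 4.49 m/s, a = 2.9 m/s².
v² = v₀² + 2aΔx = 4.49² + 2·2.9·80 = 484 → v = 22.0 m/s
t = (v − v₀)/a = (22.0 − 4.49)/2.9 = 6.04 s
Total time = 2.71 + 6.04 = 8.75 s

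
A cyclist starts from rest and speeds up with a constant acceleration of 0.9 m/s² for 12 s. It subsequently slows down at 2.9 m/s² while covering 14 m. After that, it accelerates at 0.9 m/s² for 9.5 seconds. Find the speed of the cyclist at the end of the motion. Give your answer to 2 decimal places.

Phase 1 (accelerating): v₀ = 0 m/s, a = 0.9 m/s².
v = v₀ + at = 0 + (0.9)(12) = 10.8 m/s
Δx = v₀t + ½at² = 0·12 + 0.5·0.9·12² = 64.8 m

Phase 2 (decelerating): v₀ = 10.8 m/s, a = -2.9 m/s².
v² = v₀² + 2aΔx = 10.8² + 2·-2.9·14 = 35.4 → v = 5.95 m/s
t = (v − v₀)/a = (5.95 − 10.8)/-2.9 = 1.67 s

Phase 3 (accelerating): v₀ = 5.95 m/s, a = 0.9 m/s².
v = v₀ + at = 5.95 + (0.9)(9.5) = 14.5 m/s
Δx = v₀t + ½at² = 5.95·9.5 + 0.5·0.9·9.5² = 97.2 m
Final speed = 14.5 m/s

14.50 m/s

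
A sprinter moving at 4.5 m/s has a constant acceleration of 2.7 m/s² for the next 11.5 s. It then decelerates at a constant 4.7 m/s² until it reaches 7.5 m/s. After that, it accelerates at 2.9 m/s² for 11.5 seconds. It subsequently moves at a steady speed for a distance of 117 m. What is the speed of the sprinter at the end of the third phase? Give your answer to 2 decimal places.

Phase 1 (accelerating): v₀ = 4.50 m/s, a = 2.7 m/s².
v = v₀ + at = 4.50 + (2.7)(11.5) = 35.5 m/s
Δx = v₀t + ½at² = 4.50·11.5 + 0.5·2.7·11.5² = 230 m

Phase 2 (decelerating): v₀ = 35.5 m/s, a = -4.7 m/s².
v = v₀ + at → t = (7.5 − 35.5) / -4.7 = 5.97 s
v² = v₀² + 2aΔx → Δx = (7.5² − 35.5²)/(2·-4.7) = 128 m

Phase 3 (accelerating): v₀ = 7.50 m/s, a = 2.9 m/s².
v = v₀ + at = 7.50 + (2.9)(11.5) = 40.9 m/s
Δx = v₀t + ½at² = 7.50·11.5 + 0.5·2.9·11.5² = 278 m
Speed at end of phase 3 = 40.9 m/s

40.85 m/s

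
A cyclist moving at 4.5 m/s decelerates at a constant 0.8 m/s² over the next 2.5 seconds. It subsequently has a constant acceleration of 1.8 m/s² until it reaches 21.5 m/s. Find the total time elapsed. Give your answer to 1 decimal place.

13.1 s

Phase 1 (decelerating): v₀ = 4.50 m/s, a = -0.8 m/s².
v = v₀ + at = 4.50 + (-0.8)(2.5) = 2.50 m/s
Δx = v₀t + ½at² = 4.50·2.5 + 0.5·-0.8·2.5² = 8.75 m

Phase 2 (accelerating): v₀ = 2.50 m/s, a = 1.8 m/s².
v = v₀ + at → t = (21.5 − 2.50) / 1.8 = 10.6 s
v² = v₀² + 2aΔx → Δx = (21.5² − 2.50²)/(2·1.8) = 127 m
Total time = 2.50 + 10.6 = 13.1 s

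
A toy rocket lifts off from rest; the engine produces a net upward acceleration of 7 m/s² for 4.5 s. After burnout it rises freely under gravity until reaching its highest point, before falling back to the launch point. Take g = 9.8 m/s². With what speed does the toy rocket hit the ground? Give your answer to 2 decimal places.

48.80 m/s

Phase 1 (powered ascent): v₀ = 0 m/s, a = 7 m/s².
v = v₀ + at = 0 + (7)(4.5) = 31.5 m/s
Δx = v₀t + ½at² = 0·4.5 + 0.5·7·4.5² = 70.9 m

Phase 2 (coasting upward): v₀ = 31.5 m/s, a = -9.8 m/s².
v = v₀ + at → t = (0 − 31.5) / -9.8 = 3.21 s
v² = v₀² + 2aΔx → Δx = (0² − 31.5²)/(2·-9.8) = 50.6 m

Phase 3 (free fall): v₀ = 0 m/s, a = -9.8 m/s².
Falls 122 m from rest: t = √(2·122/9.8) = 4.98 s; v = g·t = 48.8 m/s.
Impact speed = 48.8 m/s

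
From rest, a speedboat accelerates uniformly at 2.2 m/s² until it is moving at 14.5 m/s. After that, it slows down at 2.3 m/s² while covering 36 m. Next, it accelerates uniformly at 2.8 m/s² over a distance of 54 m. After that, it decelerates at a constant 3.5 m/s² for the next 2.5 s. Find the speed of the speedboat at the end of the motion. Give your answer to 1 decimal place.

9.9 m/s

Phase 1 (accelerating): v₀ = 0 m/s, a = 2.2 m/s².
v = v₀ + at → t = (14.5 − 0) / 2.2 = 6.59 s
v² = v₀² + 2aΔx → Δx = (14.5² − 0²)/(2·2.2) = 47.8 m

Phase 2 (decelerating): v₀ = 14.5 m/s, a = -2.3 m/s².
v² = v₀² + 2aΔx = 14.5² + 2·-2.3·36 = 44.7 → v = 6.68 m/s
t = (v − v₀)/a = (6.68 − 14.5)/-2.3 = 3.40 s

Phase 3 (accelerating): v₀ = 6.68 m/s, a = 2.8 m/s².
v² = v₀² + 2aΔx = 6.68² + 2·2.8·54 = 347 → v = 18.6 m/s
t = (v − v₀)/a = (18.6 − 6.68)/2.8 = 4.27 s

Phase 4 (decelerating): v₀ = 18.6 m/s, a = -3.5 m/s².
v = v₀ + at = 18.6 + (-3.5)(2.5) = 9.88 m/s
Δx = v₀t + ½at² = 18.6·2.5 + 0.5·-3.5·2.5² = 35.6 m
Final speed = 9.88 m/s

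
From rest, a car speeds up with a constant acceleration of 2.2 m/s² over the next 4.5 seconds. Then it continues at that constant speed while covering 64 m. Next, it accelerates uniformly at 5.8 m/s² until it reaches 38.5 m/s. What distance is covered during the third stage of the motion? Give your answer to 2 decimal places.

Phase 1 (accelerating): v₀ = 0 m/s, a = 2.2 m/s².
v = v₀ + at = 0 + (2.2)(4.5) = 9.90 m/s
Δx = v₀t + ½at² = 0·4.5 + 0.5·2.2·4.5² = 22.3 m

Phase 2 (constant speed): v₀ = 9.90 m/s, a = 0 m/s².
Constant speed: t = d/v = 64/9.90 = 6.46 s

Phase 3 (accelerating): v₀ = 9.90 m/s, a = 5.8 m/s².
v = v₀ + at → t = (38.5 − 9.90) / 5.8 = 4.93 s
v² = v₀² + 2aΔx → Δx = (38.5² − 9.90²)/(2·5.8) = 119 m
Distance in phase 3 = 119 m

119.33 m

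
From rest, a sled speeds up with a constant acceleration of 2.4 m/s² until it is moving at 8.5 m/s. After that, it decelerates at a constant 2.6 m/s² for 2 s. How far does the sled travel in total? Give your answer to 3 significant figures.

26.9 m

Phase 1 (accelerating): v₀ = 0 m/s, a = 2.4 m/s².
v = v₀ + at → t = (8.5 − 0) / 2.4 = 3.54 s
v² = v₀² + 2aΔx → Δx = (8.5² − 0²)/(2·2.4) = 15.1 m

Phase 2 (decelerating): v₀ = 8.50 m/s, a = -2.6 m/s².
v = v₀ + at = 8.50 + (-2.6)(2) = 3.30 m/s
Δx = v₀t + ½at² = 8.50·2 + 0.5·-2.6·2² = 11.8 m
Total distance = 15.1 + 11.8 = 26.9 m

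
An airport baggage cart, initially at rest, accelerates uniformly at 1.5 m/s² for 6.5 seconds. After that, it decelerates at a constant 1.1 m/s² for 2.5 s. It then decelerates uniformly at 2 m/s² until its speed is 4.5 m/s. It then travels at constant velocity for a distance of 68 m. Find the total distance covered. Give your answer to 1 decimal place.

127.8 m

Phase 1 (accelerating): v₀ = 0 m/s, a = 1.5 m/s².
v = v₀ + at = 0 + (1.5)(6.5) = 9.75 m/s
Δx = v₀t + ½at² = 0·6.5 + 0.5·1.5·6.5² = 31.7 m

Phase 2 (decelerating): v₀ = 9.75 m/s, a = -1.1 m/s².
v = v₀ + at = 9.75 + (-1.1)(2.5) = 7.00 m/s
Δx = v₀t + ½at² = 9.75·2.5 + 0.5·-1.1·2.5² = 20.9 m

Phase 3 (decelerating): v₀ = 7.00 m/s, a = -2 m/s².
v = v₀ + at → t = (4.5 − 7.00) / -2 = 1.25 s
v² = v₀² + 2aΔx → Δx = (4.5² − 7.00²)/(2·-2) = 7.19 m

Phase 4 (constant speed): v₀ = 4.50 m/s, a = 0 m/s².
Constant speed: t = d/v = 68/4.50 = 15.1 s
Total distance = 31.7 + 20.9 + 7.19 + 68.0 = 128 m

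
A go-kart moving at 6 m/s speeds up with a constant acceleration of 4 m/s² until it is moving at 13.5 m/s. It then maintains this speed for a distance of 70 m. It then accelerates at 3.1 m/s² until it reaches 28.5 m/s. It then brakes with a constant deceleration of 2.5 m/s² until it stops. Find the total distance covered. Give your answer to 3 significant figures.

352 m

Phase 1 (accelerating): v₀ = 6.00 m/s, a = 4 m/s².
v = v₀ + at → t = (13.5 − 6.00) / 4 = 1.88 s
v² = v₀² + 2aΔx → Δx = (13.5² − 6.00²)/(2·4) = 18.3 m

Phase 2 (constant speed): v₀ = 13.5 m/s, a = 0 m/s².
Constant speed: t = d/v = 70/13.5 = 5.19 s

Phase 3 (accelerating): v₀ = 13.5 m/s, a = 3.1 m/s².
v = v₀ + at → t = (28.5 − 13.5) / 3.1 = 4.84 s
v² = v₀² + 2aΔx → Δx = (28.5² − 13.5²)/(2·3.1) = 102 m

Phase 4 (decelerating): v₀ = 28.5 m/s, a = -2.5 m/s².
v = v₀ + at → t = (0 − 28.5) / -2.5 = 11.4 s
v² = v₀² + 2aΔx → Δx = (0² − 28.5²)/(2·-2.5) = 162 m
Total distance = 18.3 + 70.0 + 102 + 162 = 352 m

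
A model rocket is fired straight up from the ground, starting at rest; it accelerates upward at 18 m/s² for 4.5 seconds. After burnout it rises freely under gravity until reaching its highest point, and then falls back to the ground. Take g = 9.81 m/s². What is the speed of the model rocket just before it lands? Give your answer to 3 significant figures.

Phase 1 (powered ascent): v₀ = 0 m/s, a = 18 m/s².
v = v₀ + at = 0 + (18)(4.5) = 81.0 m/s
Δx = v₀t + ½at² = 0·4.5 + 0.5·18·4.5² = 182 m

Phase 2 (coasting upward): v₀ = 81.0 m/s, a = -9.81 m/s².
v = v₀ + at → t = (0 − 81.0) / -9.81 = 8.26 s
v² = v₀² + 2aΔx → Δx = (0² − 81.0²)/(2·-9.81) = 334 m

Phase 3 (free fall): v₀ = 0 m/s, a = -9.81 m/s².
Falls 517 m from rest: t = √(2·517/9.81) = 10.3 s; v = g·t = 101 m/s.
Impact speed = 101 m/s

101 m/s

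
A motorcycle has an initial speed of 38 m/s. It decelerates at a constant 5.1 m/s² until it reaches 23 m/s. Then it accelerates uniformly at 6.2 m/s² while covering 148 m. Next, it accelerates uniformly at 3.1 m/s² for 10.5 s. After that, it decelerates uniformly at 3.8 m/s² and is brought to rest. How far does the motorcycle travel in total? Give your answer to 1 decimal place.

Phase 1 (decelerating): v₀ = 38.0 m/s, a = -5.1 m/s².
v = v₀ + at → t = (23 − 38.0) / -5.1 = 2.94 s
v² = v₀² + 2aΔx → Δx = (23² − 38.0²)/(2·-5.1) = 89.7 m

Phase 2 (accelerating): v₀ = 23.0 m/s, a = 6.2 m/s².
v² = v₀² + 2aΔx = 23.0² + 2·6.2·148 = 2360 → v = 48.6 m/s
t = (v − v₀)/a = (48.6 − 23.0)/6.2 = 4.13 s

Phase 3 (accelerating): v₀ = 48.6 m/s, a = 3.1 m/s².
v = v₀ + at = 48.6 + (3.1)(10.5) = 81.2 m/s
Δx = v₀t + ½at² = 48.6·10.5 + 0.5·3.1·10.5² = 681 m

Phase 4 (decelerating): v₀ = 81.2 m/s, a = -3.8 m/s².
v = v₀ + at → t = (0 − 81.2) / -3.8 = 21.4 s
v² = v₀² + 2aΔx → Δx = (0² − 81.2²)/(2·-3.8) = 867 m
Total distance = 89.7 + 148 + 681 + 867 = 1790 m

1786.1 m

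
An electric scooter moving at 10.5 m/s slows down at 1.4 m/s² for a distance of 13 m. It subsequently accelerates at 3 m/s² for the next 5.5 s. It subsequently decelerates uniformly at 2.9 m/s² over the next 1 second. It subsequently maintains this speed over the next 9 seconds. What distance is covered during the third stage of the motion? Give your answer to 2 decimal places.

23.64 m

Phase 1 (decelerating): v₀ = 10.5 m/s, a = -1.4 m/s².
v² = v₀² + 2aΔx = 10.5² + 2·-1.4·13 = 73.8 → v = 8.59 m/s
t = (v − v₀)/a = (8.59 − 10.5)/-1.4 = 1.36 s

Phase 2 (accelerating): v₀ = 8.59 m/s, a = 3 m/s².
v = v₀ + at = 8.59 + (3)(5.5) = 25.1 m/s
Δx = v₀t + ½at² = 8.59·5.5 + 0.5·3·5.5² = 92.6 m

Phase 3 (decelerating): v₀ = 25.1 m/s, a = -2.9 m/s².
v = v₀ + at = 25.1 + (-2.9)(1) = 22.2 m/s
Δx = v₀t + ½at² = 25.1·1 + 0.5·-2.9·1² = 23.6 m
Distance in phase 3 = 23.6 m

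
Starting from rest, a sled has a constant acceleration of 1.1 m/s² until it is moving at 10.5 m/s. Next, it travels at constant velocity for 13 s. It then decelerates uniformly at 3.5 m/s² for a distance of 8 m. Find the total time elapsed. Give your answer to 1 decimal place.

23.4 s

Phase 1 (accelerating): v₀ = 0 m/s, a = 1.1 m/s².
v = v₀ + at → t = (10.5 − 0) / 1.1 = 9.55 s
v² = v₀² + 2aΔx → Δx = (10.5² − 0²)/(2·1.1) = 50.1 m

Phase 2 (constant speed): v₀ = 10.5 m/s, a = 0 m/s².
v = v₀ + at = 10.5 + (0)(13) = 10.5 m/s
Δx = v₀t + ½at² = 10.5·13 + 0.5·0·13² = 136 m

Phase 3 (decelerating): v₀ = 10.5 m/s, a = -3.5 m/s².
v² = v₀² + 2aΔx = 10.5² + 2·-3.5·8 = 54.2 → v = 7.37 m/s
t = (v − v₀)/a = (7.37 − 10.5)/-3.5 = 0.896 s
Total time = 9.55 + 13.0 + 0.896 = 23.4 s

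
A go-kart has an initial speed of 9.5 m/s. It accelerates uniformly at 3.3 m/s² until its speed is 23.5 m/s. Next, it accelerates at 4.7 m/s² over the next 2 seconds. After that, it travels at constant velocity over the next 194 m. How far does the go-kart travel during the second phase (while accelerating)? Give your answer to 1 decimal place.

Phase 1 (accelerating): v₀ = 9.50 m/s, a = 3.3 m/s².
v = v₀ + at → t = (23.5 − 9.50) / 3.3 = 4.24 s
v² = v₀² + 2aΔx → Δx = (23.5² − 9.50²)/(2·3.3) = 70.0 m

Phase 2 (accelerating): v₀ = 23.5 m/s, a = 4.7 m/s².
v = v₀ + at = 23.5 + (4.7)(2) = 32.9 m/s
Δx = v₀t + ½at² = 23.5·2 + 0.5·4.7·2² = 56.4 m
Distance in phase 2 = 56.4 m

56.4 m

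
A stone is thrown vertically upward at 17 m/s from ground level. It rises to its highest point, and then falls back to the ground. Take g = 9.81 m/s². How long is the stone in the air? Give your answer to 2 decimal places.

Phase 1 (rising): v₀ = 17.0 m/s, a = -9.81 m/s².
v = v₀ + at → t = (0 − 17.0) / -9.81 = 1.73 s
v² = v₀² + 2aΔx → Δx = (0² − 17.0²)/(2·-9.81) = 14.7 m

Phase 2 (falling): v₀ = 0 m/s, a = -9.81 m/s².
Falls 14.7 m from rest: t = √(2·14.7/9.81) = 1.73 s; v = g·t = 17.0 m/s.
Total time = 1.73 + 1.73 = 3.47 s

3.47 s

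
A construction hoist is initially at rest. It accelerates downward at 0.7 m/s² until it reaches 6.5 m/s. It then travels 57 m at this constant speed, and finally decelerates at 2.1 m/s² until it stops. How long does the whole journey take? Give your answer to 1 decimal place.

Phase 1 (accelerating): v₀ = 0 m/s, a = 0.7 m/s².
v = v₀ + at → t = (6.5 − 0) / 0.7 = 9.29 s
v² = v₀² + 2aΔx → Δx = (6.5² − 0²)/(2·0.7) = 30.2 m

Phase 2 (constant speed): v₀ = 6.50 m/s, a = 0 m/s².
Constant speed: t = d/v = 57/6.50 = 8.77 s

Phase 3 (decelerating): v₀ = 6.50 m/s, a = -2.1 m/s².
v = v₀ + at → t = (0 − 6.50) / -2.1 = 3.10 s
v² = v₀² + 2aΔx → Δx = (0² − 6.50²)/(2·-2.1) = 10.1 m
Total time = 9.29 + 8.77 + 3.10 = 21.2 s

21.2 s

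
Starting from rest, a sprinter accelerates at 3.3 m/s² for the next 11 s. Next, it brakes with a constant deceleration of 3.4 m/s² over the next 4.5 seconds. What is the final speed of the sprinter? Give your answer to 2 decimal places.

Phase 1 (accelerating): v₀ = 0 m/s, a = 3.3 m/s².
v = v₀ + at = 0 + (3.3)(11) = 36.3 m/s
Δx = v₀t + ½at² = 0·11 + 0.5·3.3·11² = 200 m

Phase 2 (decelerating): v₀ = 36.3 m/s, a = -3.4 m/s².
v = v₀ + at = 36.3 + (-3.4)(4.5) = 21.0 m/s
Δx = v₀t + ½at² = 36.3·4.5 + 0.5·-3.4·4.5² = 129 m
Final speed = 21.0 m/s

21.00 m/s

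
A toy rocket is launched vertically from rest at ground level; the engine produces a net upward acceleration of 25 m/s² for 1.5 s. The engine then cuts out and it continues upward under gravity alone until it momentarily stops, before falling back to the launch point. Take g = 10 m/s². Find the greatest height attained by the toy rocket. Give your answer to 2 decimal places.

Phase 1 (powered ascent): v₀ = 0 m/s, a = 25 m/s².
v = v₀ + at = 0 + (25)(1.5) = 37.5 m/s
Δx = v₀t + ½at² = 0·1.5 + 0.5·25·1.5² = 28.1 m

Phase 2 (coasting upward): v₀ = 37.5 m/s, a = -10 m/s².
v = v₀ + at → t = (0 − 37.5) / -10 = 3.75 s
v² = v₀² + 2aΔx → Δx = (0² − 37.5²)/(2·-10) = 70.3 m
Maximum height = 28.1 + 70.3 = 98.4 m

98.44 m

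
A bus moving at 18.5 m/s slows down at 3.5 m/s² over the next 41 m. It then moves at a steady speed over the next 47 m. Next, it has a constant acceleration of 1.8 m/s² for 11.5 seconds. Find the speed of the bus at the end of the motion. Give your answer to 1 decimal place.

Phase 1 (decelerating): v₀ = 18.5 m/s, a = -3.5 m/s².
v² = v₀² + 2aΔx = 18.5² + 2·-3.5·41 = 55.2 → v = 7.43 m/s
t = (v − v₀)/a = (7.43 − 18.5)/-3.5 = 3.16 s

Phase 2 (constant speed): v₀ = 7.43 m/s, a = 0 m/s².
Constant speed: t = d/v = 47/7.43 = 6.32 s

Phase 3 (accelerating): v₀ = 7.43 m/s, a = 1.8 m/s².
v = v₀ + at = 7.43 + (1.8)(11.5) = 28.1 m/s
Δx = v₀t + ½at² = 7.43·11.5 + 0.5·1.8·11.5² = 205 m
Final speed = 28.1 m/s

28.1 m/s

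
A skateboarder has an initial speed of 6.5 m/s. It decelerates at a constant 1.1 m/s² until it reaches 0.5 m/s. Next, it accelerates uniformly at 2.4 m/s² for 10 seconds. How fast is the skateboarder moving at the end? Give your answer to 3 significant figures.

Phase 1 (decelerating): v₀ = 6.50 m/s, a = -1.1 m/s².
v = v₀ + at → t = (0.5 − 6.50) / -1.1 = 5.45 s
v² = v₀² + 2aΔx → Δx = (0.5² − 6.50²)/(2·-1.1) = 19.1 m

Phase 2 (accelerating): v₀ = 0.500 m/s, a = 2.4 m/s².
v = v₀ + at = 0.500 + (2.4)(10) = 24.5 m/s
Δx = v₀t + ½at² = 0.500·10 + 0.5·2.4·10² = 125 m
Final speed = 24.5 m/s

24.5 m/s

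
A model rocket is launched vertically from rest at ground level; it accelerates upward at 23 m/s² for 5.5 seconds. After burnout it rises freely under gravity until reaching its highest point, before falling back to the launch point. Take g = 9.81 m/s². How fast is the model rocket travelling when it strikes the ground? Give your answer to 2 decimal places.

Phase 1 (powered ascent): v₀ = 0 m/s, a = 23 m/s².
v = v₀ + at = 0 + (23)(5.5) = 126 m/s
Δx = v₀t + ½at² = 0·5.5 + 0.5·23·5.5² = 348 m

Phase 2 (coasting upward): v₀ = 126 m/s, a = -9.81 m/s².
v = v₀ + at → t = (0 − 126) / -9.81 = 12.9 s
v² = v₀² + 2aΔx → Δx = (0² − 126²)/(2·-9.81) = 816 m

Phase 3 (free fall): v₀ = 0 m/s, a = -9.81 m/s².
Falls 1160 m from rest: t = √(2·1160/9.81) = 15.4 s; v = g·t = 151 m/s.
Impact speed = 151 m/s

151.09 m/s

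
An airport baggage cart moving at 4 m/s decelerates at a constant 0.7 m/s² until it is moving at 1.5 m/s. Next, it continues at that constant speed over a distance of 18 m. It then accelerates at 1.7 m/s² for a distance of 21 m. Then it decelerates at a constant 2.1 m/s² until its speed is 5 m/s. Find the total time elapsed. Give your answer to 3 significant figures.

21.4 s

Phase 1 (decelerating): v₀ = 4.00 m/s, a = -0.7 m/s².
v = v₀ + at → t = (1.5 − 4.00) / -0.7 = 3.57 s
v² = v₀² + 2aΔx → Δx = (1.5² − 4.00²)/(2·-0.7) = 9.82 m

Phase 2 (constant speed): v₀ = 1.50 m/s, a = 0 m/s².
Constant speed: t = d/v = 18/1.50 = 12.0 s

Phase 3 (accelerating): v₀ = 1.50 m/s, a = 1.7 m/s².
v² = v₀² + 2aΔx = 1.50² + 2·1.7·21 = 73.6 → v = 8.58 m/s
t = (v − v₀)/a = (8.58 − 1.50)/1.7 = 4.17 s

Phase 4 (decelerating): v₀ = 8.58 m/s, a = -2.1 m/s².
v = v₀ + at → t = (5 − 8.58) / -2.1 = 1.71 s
v² = v₀² + 2aΔx → Δx = (5² − 8.58²)/(2·-2.1) = 11.6 m
Total time = 3.57 + 12.0 + 4.17 + 1.71 = 21.4 s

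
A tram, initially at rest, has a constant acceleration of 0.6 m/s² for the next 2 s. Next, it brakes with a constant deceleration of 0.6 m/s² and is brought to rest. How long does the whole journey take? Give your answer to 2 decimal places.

4.00 s

Phase 1 (accelerating): v₀ = 0 m/s, a = 0.6 m/s².
v = v₀ + at = 0 + (0.6)(2) = 1.20 m/s
Δx = v₀t + ½at² = 0·2 + 0.5·0.6·2² = 1.20 m

Phase 2 (decelerating): v₀ = 1.20 m/s, a = -0.6 m/s².
v = v₀ + at → t = (0 − 1.20) / -0.6 = 2.00 s
v² = v₀² + 2aΔx → Δx = (0² − 1.20²)/(2·-0.6) = 1.20 m
Total time = 2.00 + 2.00 = 4.00 s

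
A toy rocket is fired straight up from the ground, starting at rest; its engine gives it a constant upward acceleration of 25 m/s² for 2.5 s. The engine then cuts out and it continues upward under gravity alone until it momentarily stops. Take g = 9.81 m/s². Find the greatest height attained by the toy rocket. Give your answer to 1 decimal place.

Phase 1 (powered ascent): v₀ = 0 m/s, a = 25 m/s².
v = v₀ + at = 0 + (25)(2.5) = 62.5 m/s
Δx = v₀t + ½at² = 0·2.5 + 0.5·25·2.5² = 78.1 m

Phase 2 (coasting upward): v₀ = 62.5 m/s, a = -9.81 m/s².
v = v₀ + at → t = (0 − 62.5) / -9.81 = 6.37 s
v² = v₀² + 2aΔx → Δx = (0² − 62.5²)/(2·-9.81) = 199 m
Maximum height = 78.1 + 199 = 277 m

277.2 m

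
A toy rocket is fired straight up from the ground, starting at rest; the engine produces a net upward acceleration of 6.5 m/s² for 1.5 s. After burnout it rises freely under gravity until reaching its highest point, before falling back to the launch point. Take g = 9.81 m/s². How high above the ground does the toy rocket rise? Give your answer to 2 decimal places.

Phase 1 (powered ascent): v₀ = 0 m/s, a = 6.5 m/s².
v = v₀ + at = 0 + (6.5)(1.5) = 9.75 m/s
Δx = v₀t + ½at² = 0·1.5 + 0.5·6.5·1.5² = 7.31 m

Phase 2 (coasting upward): v₀ = 9.75 m/s, a = -9.81 m/s².
v = v₀ + at → t = (0 − 9.75) / -9.81 = 0.994 s
v² = v₀² + 2aΔx → Δx = (0² − 9.75²)/(2·-9.81) = 4.85 m
Maximum height = 7.31 + 4.85 = 12.2 m

12.16 m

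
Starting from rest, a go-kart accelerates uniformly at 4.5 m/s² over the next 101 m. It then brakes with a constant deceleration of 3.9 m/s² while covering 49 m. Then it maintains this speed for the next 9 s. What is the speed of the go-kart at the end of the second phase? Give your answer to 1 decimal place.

Phase 1 (accelerating): v₀ = 0 m/s, a = 4.5 m/s².
v² = v₀² + 2aΔx = 0² + 2·4.5·101 = 909 → v = 30.1 m/s
t = (v − v₀)/a = (30.1 − 0)/4.5 = 6.70 s

Phase 2 (decelerating): v₀ = 30.1 m/s, a = -3.9 m/s².
v² = v₀² + 2aΔx = 30.1² + 2·-3.9·49 = 527 → v = 23.0 m/s
t = (v − v₀)/a = (23.0 − 30.1)/-3.9 = 1.85 s
Speed at end of phase 2 = 23.0 m/s

23.0 m/s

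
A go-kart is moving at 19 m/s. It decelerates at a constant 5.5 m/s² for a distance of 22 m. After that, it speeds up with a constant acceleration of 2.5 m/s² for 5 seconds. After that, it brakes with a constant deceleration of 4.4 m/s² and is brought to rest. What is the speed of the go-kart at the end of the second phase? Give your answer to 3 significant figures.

23.4 m/s

Phase 1 (decelerating): v₀ = 19.0 m/s, a = -5.5 m/s².
v² = v₀² + 2aΔx = 19.0² + 2·-5.5·22 = 119 → v = 10.9 m/s
t = (v − v₀)/a = (10.9 − 19.0)/-5.5 = 1.47 s

Phase 2 (accelerating): v₀ = 10.9 m/s, a = 2.5 m/s².
v = v₀ + at = 10.9 + (2.5)(5) = 23.4 m/s
Δx = v₀t + ½at² = 10.9·5 + 0.5·2.5·5² = 85.8 m
Speed at end of phase 2 = 23.4 m/s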